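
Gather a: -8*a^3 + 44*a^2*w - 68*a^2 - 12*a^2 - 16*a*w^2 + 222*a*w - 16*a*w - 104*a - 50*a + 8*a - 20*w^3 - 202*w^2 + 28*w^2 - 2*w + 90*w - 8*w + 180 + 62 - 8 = -8*a^3 + a^2*(44*w - 80) + a*(-16*w^2 + 206*w - 146) - 20*w^3 - 174*w^2 + 80*w + 234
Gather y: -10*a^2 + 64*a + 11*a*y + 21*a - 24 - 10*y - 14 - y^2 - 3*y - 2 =-10*a^2 + 85*a - y^2 + y*(11*a - 13) - 40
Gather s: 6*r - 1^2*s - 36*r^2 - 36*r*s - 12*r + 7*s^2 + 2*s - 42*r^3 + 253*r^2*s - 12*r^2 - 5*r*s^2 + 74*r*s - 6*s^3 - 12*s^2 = -42*r^3 - 48*r^2 - 6*r - 6*s^3 + s^2*(-5*r - 5) + s*(253*r^2 + 38*r + 1)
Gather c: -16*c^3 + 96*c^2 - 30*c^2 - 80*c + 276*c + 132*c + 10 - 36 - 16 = -16*c^3 + 66*c^2 + 328*c - 42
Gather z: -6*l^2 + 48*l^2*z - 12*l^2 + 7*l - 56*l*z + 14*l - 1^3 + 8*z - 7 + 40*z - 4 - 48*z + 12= -18*l^2 + 21*l + z*(48*l^2 - 56*l)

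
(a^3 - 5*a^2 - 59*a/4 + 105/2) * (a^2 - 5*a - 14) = a^5 - 10*a^4 - 15*a^3/4 + 785*a^2/4 - 56*a - 735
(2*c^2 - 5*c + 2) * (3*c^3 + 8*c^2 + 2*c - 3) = 6*c^5 + c^4 - 30*c^3 + 19*c - 6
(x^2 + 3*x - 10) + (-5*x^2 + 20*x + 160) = -4*x^2 + 23*x + 150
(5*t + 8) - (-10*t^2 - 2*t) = 10*t^2 + 7*t + 8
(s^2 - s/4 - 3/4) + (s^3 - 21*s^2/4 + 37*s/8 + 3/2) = s^3 - 17*s^2/4 + 35*s/8 + 3/4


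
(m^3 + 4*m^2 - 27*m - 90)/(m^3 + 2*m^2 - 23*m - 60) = (m + 6)/(m + 4)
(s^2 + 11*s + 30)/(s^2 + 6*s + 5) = (s + 6)/(s + 1)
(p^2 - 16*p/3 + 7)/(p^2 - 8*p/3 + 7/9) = 3*(p - 3)/(3*p - 1)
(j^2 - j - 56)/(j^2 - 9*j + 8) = (j + 7)/(j - 1)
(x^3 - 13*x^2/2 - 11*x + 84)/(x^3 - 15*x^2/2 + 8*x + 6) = (2*x^2 - x - 28)/(2*x^2 - 3*x - 2)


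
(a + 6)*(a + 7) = a^2 + 13*a + 42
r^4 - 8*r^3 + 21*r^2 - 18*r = r*(r - 3)^2*(r - 2)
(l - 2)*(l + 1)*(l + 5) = l^3 + 4*l^2 - 7*l - 10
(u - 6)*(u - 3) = u^2 - 9*u + 18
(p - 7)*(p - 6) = p^2 - 13*p + 42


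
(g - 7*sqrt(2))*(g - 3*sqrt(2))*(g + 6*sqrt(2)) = g^3 - 4*sqrt(2)*g^2 - 78*g + 252*sqrt(2)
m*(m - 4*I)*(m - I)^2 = m^4 - 6*I*m^3 - 9*m^2 + 4*I*m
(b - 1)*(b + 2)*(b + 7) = b^3 + 8*b^2 + 5*b - 14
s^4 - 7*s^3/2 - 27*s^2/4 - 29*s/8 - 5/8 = (s - 5)*(s + 1/2)^3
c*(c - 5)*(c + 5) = c^3 - 25*c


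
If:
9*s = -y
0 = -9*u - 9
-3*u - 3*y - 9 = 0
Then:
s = 2/9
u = -1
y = -2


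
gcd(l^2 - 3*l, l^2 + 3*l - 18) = l - 3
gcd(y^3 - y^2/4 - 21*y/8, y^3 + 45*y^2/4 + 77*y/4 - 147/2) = y - 7/4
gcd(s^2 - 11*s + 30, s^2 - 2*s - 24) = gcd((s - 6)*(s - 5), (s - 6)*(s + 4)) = s - 6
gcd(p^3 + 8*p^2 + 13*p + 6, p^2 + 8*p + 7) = p + 1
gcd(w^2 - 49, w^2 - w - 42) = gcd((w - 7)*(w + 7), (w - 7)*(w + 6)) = w - 7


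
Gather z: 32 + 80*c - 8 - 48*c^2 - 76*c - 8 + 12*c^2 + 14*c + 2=-36*c^2 + 18*c + 18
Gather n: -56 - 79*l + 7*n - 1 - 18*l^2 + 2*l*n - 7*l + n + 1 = -18*l^2 - 86*l + n*(2*l + 8) - 56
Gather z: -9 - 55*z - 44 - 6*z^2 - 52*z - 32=-6*z^2 - 107*z - 85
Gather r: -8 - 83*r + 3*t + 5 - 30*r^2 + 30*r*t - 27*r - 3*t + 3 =-30*r^2 + r*(30*t - 110)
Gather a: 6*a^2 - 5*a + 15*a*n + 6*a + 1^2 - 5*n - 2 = 6*a^2 + a*(15*n + 1) - 5*n - 1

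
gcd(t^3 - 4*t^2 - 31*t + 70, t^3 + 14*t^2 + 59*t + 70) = t + 5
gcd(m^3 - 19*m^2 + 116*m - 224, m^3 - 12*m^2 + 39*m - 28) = m^2 - 11*m + 28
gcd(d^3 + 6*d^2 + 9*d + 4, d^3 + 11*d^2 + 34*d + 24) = d^2 + 5*d + 4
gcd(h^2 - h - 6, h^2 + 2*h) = h + 2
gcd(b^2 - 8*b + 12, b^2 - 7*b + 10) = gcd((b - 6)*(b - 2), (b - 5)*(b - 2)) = b - 2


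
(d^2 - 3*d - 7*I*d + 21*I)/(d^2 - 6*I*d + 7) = (d - 3)/(d + I)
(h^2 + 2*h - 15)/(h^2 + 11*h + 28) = (h^2 + 2*h - 15)/(h^2 + 11*h + 28)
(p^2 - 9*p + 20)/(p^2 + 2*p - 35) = (p - 4)/(p + 7)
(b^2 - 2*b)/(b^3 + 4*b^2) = (b - 2)/(b*(b + 4))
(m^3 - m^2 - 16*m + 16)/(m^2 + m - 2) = (m^2 - 16)/(m + 2)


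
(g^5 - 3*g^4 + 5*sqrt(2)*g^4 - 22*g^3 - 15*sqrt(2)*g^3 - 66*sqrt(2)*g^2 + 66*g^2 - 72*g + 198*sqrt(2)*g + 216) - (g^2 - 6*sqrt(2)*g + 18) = g^5 - 3*g^4 + 5*sqrt(2)*g^4 - 22*g^3 - 15*sqrt(2)*g^3 - 66*sqrt(2)*g^2 + 65*g^2 - 72*g + 204*sqrt(2)*g + 198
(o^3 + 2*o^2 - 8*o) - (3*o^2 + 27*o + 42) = o^3 - o^2 - 35*o - 42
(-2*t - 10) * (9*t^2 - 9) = -18*t^3 - 90*t^2 + 18*t + 90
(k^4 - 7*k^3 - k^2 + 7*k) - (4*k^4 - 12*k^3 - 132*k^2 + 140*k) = -3*k^4 + 5*k^3 + 131*k^2 - 133*k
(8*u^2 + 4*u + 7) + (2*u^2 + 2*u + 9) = 10*u^2 + 6*u + 16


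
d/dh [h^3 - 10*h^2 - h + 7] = 3*h^2 - 20*h - 1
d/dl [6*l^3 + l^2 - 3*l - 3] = 18*l^2 + 2*l - 3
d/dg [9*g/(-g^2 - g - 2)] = 9*(g^2 - 2)/(g^4 + 2*g^3 + 5*g^2 + 4*g + 4)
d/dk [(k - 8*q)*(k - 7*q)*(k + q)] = 3*k^2 - 28*k*q + 41*q^2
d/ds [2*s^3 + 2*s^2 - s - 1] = 6*s^2 + 4*s - 1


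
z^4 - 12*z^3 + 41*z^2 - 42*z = z*(z - 7)*(z - 3)*(z - 2)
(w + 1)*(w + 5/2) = w^2 + 7*w/2 + 5/2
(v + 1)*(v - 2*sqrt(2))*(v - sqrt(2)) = v^3 - 3*sqrt(2)*v^2 + v^2 - 3*sqrt(2)*v + 4*v + 4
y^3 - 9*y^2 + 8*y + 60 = (y - 6)*(y - 5)*(y + 2)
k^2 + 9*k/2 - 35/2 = (k - 5/2)*(k + 7)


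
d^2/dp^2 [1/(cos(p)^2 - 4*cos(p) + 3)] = (-4*sin(p)^4 + 6*sin(p)^2 - 27*cos(p) + 3*cos(3*p) + 24)/((cos(p) - 3)^3*(cos(p) - 1)^3)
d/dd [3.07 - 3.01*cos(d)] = 3.01*sin(d)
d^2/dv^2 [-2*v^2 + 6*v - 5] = -4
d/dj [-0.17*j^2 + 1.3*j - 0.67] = 1.3 - 0.34*j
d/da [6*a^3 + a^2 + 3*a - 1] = 18*a^2 + 2*a + 3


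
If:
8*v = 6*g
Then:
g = 4*v/3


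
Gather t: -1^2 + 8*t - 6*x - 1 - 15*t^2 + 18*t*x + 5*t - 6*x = -15*t^2 + t*(18*x + 13) - 12*x - 2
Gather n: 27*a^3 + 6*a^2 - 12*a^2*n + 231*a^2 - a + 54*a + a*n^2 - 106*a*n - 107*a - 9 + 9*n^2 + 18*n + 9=27*a^3 + 237*a^2 - 54*a + n^2*(a + 9) + n*(-12*a^2 - 106*a + 18)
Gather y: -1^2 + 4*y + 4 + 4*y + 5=8*y + 8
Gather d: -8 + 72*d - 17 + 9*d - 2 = 81*d - 27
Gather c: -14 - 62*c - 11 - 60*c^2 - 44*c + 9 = -60*c^2 - 106*c - 16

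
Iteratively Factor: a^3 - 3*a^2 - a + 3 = (a - 1)*(a^2 - 2*a - 3) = (a - 3)*(a - 1)*(a + 1)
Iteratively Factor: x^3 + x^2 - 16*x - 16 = (x + 4)*(x^2 - 3*x - 4) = (x + 1)*(x + 4)*(x - 4)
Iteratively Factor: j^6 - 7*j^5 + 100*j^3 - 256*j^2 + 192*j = (j)*(j^5 - 7*j^4 + 100*j^2 - 256*j + 192) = j*(j - 2)*(j^4 - 5*j^3 - 10*j^2 + 80*j - 96) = j*(j - 2)*(j + 4)*(j^3 - 9*j^2 + 26*j - 24) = j*(j - 4)*(j - 2)*(j + 4)*(j^2 - 5*j + 6) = j*(j - 4)*(j - 2)^2*(j + 4)*(j - 3)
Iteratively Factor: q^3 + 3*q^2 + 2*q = (q + 2)*(q^2 + q) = q*(q + 2)*(q + 1)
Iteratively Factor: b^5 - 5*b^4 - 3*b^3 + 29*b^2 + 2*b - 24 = (b - 1)*(b^4 - 4*b^3 - 7*b^2 + 22*b + 24) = (b - 3)*(b - 1)*(b^3 - b^2 - 10*b - 8) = (b - 4)*(b - 3)*(b - 1)*(b^2 + 3*b + 2) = (b - 4)*(b - 3)*(b - 1)*(b + 1)*(b + 2)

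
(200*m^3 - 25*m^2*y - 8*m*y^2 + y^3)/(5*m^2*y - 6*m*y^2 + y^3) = (-40*m^2 - 3*m*y + y^2)/(y*(-m + y))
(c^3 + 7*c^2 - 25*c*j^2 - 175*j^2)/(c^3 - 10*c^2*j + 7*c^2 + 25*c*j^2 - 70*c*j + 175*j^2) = (c + 5*j)/(c - 5*j)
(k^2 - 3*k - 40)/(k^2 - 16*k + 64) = (k + 5)/(k - 8)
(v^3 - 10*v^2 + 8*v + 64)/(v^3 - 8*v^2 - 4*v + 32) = (v - 4)/(v - 2)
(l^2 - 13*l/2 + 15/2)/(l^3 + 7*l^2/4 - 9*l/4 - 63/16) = 8*(l - 5)/(8*l^2 + 26*l + 21)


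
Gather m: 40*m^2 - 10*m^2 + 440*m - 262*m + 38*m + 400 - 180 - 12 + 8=30*m^2 + 216*m + 216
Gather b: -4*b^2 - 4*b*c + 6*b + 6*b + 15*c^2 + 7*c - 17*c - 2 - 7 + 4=-4*b^2 + b*(12 - 4*c) + 15*c^2 - 10*c - 5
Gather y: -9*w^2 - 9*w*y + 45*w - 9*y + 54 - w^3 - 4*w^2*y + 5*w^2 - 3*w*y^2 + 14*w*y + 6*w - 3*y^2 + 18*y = -w^3 - 4*w^2 + 51*w + y^2*(-3*w - 3) + y*(-4*w^2 + 5*w + 9) + 54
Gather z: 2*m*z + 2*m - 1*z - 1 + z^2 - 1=2*m + z^2 + z*(2*m - 1) - 2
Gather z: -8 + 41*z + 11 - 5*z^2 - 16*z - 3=-5*z^2 + 25*z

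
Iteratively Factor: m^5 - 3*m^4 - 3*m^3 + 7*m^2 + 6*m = (m - 2)*(m^4 - m^3 - 5*m^2 - 3*m) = (m - 2)*(m + 1)*(m^3 - 2*m^2 - 3*m) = (m - 2)*(m + 1)^2*(m^2 - 3*m) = (m - 3)*(m - 2)*(m + 1)^2*(m)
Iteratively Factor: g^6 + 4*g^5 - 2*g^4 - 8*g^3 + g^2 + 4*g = (g + 4)*(g^5 - 2*g^3 + g) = (g + 1)*(g + 4)*(g^4 - g^3 - g^2 + g) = (g + 1)^2*(g + 4)*(g^3 - 2*g^2 + g) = (g - 1)*(g + 1)^2*(g + 4)*(g^2 - g) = g*(g - 1)*(g + 1)^2*(g + 4)*(g - 1)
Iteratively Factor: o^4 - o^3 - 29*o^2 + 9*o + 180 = (o - 3)*(o^3 + 2*o^2 - 23*o - 60) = (o - 5)*(o - 3)*(o^2 + 7*o + 12) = (o - 5)*(o - 3)*(o + 3)*(o + 4)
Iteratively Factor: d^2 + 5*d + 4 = (d + 1)*(d + 4)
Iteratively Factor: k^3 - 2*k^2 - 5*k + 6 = (k - 1)*(k^2 - k - 6) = (k - 1)*(k + 2)*(k - 3)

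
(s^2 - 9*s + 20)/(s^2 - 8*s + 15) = (s - 4)/(s - 3)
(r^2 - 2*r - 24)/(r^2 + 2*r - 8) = (r - 6)/(r - 2)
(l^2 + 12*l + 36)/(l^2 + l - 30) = (l + 6)/(l - 5)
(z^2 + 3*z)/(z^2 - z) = (z + 3)/(z - 1)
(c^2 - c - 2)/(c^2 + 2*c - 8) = (c + 1)/(c + 4)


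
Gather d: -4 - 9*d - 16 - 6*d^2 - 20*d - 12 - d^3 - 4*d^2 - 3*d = -d^3 - 10*d^2 - 32*d - 32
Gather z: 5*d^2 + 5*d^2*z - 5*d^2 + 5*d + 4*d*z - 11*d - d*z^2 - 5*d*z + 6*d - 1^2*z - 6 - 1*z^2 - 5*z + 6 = z^2*(-d - 1) + z*(5*d^2 - d - 6)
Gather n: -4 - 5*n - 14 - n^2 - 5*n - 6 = -n^2 - 10*n - 24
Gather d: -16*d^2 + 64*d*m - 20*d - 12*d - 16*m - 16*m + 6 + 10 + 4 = -16*d^2 + d*(64*m - 32) - 32*m + 20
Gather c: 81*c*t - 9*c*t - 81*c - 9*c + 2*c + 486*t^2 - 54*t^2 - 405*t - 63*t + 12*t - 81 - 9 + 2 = c*(72*t - 88) + 432*t^2 - 456*t - 88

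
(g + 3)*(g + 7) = g^2 + 10*g + 21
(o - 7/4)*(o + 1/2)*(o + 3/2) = o^3 + o^2/4 - 11*o/4 - 21/16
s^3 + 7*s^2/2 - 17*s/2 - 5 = (s - 2)*(s + 1/2)*(s + 5)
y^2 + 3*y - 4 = (y - 1)*(y + 4)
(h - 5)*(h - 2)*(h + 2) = h^3 - 5*h^2 - 4*h + 20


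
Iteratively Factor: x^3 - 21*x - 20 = (x + 1)*(x^2 - x - 20) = (x - 5)*(x + 1)*(x + 4)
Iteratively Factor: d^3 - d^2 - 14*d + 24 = (d - 3)*(d^2 + 2*d - 8) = (d - 3)*(d - 2)*(d + 4)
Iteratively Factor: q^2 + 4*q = (q + 4)*(q)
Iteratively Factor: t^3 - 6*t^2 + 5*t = (t - 1)*(t^2 - 5*t) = (t - 5)*(t - 1)*(t)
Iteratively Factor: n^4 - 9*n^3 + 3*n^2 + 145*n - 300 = (n - 3)*(n^3 - 6*n^2 - 15*n + 100) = (n - 5)*(n - 3)*(n^2 - n - 20) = (n - 5)*(n - 3)*(n + 4)*(n - 5)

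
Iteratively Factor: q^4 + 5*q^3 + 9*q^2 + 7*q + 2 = (q + 1)*(q^3 + 4*q^2 + 5*q + 2) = (q + 1)^2*(q^2 + 3*q + 2) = (q + 1)^3*(q + 2)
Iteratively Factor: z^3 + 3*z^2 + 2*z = (z + 1)*(z^2 + 2*z) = (z + 1)*(z + 2)*(z)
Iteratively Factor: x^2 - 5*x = (x - 5)*(x)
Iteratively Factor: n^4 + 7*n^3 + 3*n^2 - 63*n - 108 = (n + 3)*(n^3 + 4*n^2 - 9*n - 36) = (n - 3)*(n + 3)*(n^2 + 7*n + 12) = (n - 3)*(n + 3)^2*(n + 4)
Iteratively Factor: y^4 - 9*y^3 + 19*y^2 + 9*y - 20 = (y - 5)*(y^3 - 4*y^2 - y + 4) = (y - 5)*(y - 4)*(y^2 - 1) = (y - 5)*(y - 4)*(y + 1)*(y - 1)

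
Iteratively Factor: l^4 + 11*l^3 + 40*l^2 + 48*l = (l)*(l^3 + 11*l^2 + 40*l + 48) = l*(l + 4)*(l^2 + 7*l + 12) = l*(l + 3)*(l + 4)*(l + 4)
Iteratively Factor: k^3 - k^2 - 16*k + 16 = (k - 4)*(k^2 + 3*k - 4) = (k - 4)*(k + 4)*(k - 1)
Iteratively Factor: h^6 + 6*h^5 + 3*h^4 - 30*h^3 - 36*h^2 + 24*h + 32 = (h + 2)*(h^5 + 4*h^4 - 5*h^3 - 20*h^2 + 4*h + 16) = (h + 2)^2*(h^4 + 2*h^3 - 9*h^2 - 2*h + 8) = (h + 1)*(h + 2)^2*(h^3 + h^2 - 10*h + 8) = (h - 2)*(h + 1)*(h + 2)^2*(h^2 + 3*h - 4) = (h - 2)*(h + 1)*(h + 2)^2*(h + 4)*(h - 1)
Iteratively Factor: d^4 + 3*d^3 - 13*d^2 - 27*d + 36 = (d - 3)*(d^3 + 6*d^2 + 5*d - 12) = (d - 3)*(d + 3)*(d^2 + 3*d - 4) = (d - 3)*(d - 1)*(d + 3)*(d + 4)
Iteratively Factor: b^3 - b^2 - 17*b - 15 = (b + 1)*(b^2 - 2*b - 15) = (b - 5)*(b + 1)*(b + 3)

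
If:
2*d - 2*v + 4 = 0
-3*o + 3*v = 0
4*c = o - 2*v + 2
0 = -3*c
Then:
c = 0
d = 0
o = 2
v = 2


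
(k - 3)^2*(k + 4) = k^3 - 2*k^2 - 15*k + 36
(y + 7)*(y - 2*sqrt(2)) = y^2 - 2*sqrt(2)*y + 7*y - 14*sqrt(2)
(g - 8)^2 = g^2 - 16*g + 64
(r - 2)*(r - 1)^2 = r^3 - 4*r^2 + 5*r - 2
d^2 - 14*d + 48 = (d - 8)*(d - 6)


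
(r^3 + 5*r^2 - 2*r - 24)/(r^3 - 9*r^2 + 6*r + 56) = (r^3 + 5*r^2 - 2*r - 24)/(r^3 - 9*r^2 + 6*r + 56)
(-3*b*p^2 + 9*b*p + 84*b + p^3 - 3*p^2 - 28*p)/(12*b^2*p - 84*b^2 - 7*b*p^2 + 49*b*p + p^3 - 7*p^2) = (p + 4)/(-4*b + p)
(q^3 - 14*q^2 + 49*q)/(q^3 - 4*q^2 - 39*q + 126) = q*(q - 7)/(q^2 + 3*q - 18)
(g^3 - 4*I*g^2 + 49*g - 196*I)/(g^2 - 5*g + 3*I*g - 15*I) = (g^3 - 4*I*g^2 + 49*g - 196*I)/(g^2 + g*(-5 + 3*I) - 15*I)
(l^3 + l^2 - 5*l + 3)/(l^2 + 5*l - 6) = (l^2 + 2*l - 3)/(l + 6)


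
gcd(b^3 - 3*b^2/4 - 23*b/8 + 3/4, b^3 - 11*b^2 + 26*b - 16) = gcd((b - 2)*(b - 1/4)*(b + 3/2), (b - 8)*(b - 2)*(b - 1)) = b - 2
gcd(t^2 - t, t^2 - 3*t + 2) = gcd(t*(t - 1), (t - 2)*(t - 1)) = t - 1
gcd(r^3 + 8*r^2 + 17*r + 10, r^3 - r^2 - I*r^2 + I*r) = 1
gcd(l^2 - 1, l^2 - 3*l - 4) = l + 1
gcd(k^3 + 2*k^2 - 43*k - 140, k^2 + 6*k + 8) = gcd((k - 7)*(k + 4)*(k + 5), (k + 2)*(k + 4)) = k + 4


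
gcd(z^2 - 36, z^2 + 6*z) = z + 6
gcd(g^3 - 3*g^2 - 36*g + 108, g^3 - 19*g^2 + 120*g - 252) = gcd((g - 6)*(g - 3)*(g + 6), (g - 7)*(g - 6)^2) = g - 6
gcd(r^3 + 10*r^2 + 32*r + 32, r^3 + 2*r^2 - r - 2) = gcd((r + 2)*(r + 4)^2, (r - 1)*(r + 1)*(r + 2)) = r + 2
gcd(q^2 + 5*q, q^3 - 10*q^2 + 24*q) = q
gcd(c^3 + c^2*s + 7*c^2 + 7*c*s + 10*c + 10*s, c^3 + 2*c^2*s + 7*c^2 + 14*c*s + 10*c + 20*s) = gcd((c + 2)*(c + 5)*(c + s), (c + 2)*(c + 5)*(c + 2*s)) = c^2 + 7*c + 10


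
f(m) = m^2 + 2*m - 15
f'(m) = 2*m + 2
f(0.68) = -13.18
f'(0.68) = 3.36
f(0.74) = -12.97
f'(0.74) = 3.48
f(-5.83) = 7.33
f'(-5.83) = -9.66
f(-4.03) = -6.82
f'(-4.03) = -6.06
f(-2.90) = -12.39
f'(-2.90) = -3.80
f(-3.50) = -9.75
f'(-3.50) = -5.00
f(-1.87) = -15.24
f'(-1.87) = -1.74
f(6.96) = 47.36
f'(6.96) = 15.92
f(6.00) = 33.00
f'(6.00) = 14.00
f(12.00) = 153.00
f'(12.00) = 26.00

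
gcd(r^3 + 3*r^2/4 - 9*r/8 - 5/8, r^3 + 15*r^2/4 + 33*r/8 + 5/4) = r^2 + 7*r/4 + 5/8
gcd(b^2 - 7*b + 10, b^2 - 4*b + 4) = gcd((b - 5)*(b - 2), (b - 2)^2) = b - 2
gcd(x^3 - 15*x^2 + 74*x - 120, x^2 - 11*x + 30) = x^2 - 11*x + 30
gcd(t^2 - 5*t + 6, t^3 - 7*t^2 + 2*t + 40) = 1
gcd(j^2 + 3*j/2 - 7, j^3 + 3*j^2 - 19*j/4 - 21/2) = j^2 + 3*j/2 - 7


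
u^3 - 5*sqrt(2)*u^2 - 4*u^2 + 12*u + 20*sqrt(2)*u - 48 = (u - 4)*(u - 3*sqrt(2))*(u - 2*sqrt(2))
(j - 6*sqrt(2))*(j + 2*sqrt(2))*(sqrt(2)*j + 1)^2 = 2*j^4 - 6*sqrt(2)*j^3 - 63*j^2 - 52*sqrt(2)*j - 24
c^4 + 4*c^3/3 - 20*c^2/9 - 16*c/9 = c*(c - 4/3)*(c + 2/3)*(c + 2)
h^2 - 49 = (h - 7)*(h + 7)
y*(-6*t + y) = -6*t*y + y^2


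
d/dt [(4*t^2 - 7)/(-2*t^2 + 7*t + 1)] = (28*t^2 - 20*t + 49)/(4*t^4 - 28*t^3 + 45*t^2 + 14*t + 1)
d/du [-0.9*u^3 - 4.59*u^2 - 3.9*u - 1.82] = -2.7*u^2 - 9.18*u - 3.9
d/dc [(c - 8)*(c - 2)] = 2*c - 10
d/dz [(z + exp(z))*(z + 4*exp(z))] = 5*z*exp(z) + 2*z + 8*exp(2*z) + 5*exp(z)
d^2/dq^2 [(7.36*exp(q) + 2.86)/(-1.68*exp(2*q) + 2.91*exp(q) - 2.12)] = (-20.772864*exp(4*q) - 68.269824*exp(3*q) + 199.22616*exp(2*q) - 28.879374*exp(q) - 50.722696)*exp(q)/(4.741632*exp(6*q) - 24.639552*exp(5*q) + 60.629688*exp(4*q) - 86.827707*exp(3*q) + 76.508892*exp(2*q) - 39.236112*exp(q) + 9.528128)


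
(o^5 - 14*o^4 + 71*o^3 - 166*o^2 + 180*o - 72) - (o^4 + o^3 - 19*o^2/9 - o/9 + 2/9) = o^5 - 15*o^4 + 70*o^3 - 1475*o^2/9 + 1621*o/9 - 650/9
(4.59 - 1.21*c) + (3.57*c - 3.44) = 2.36*c + 1.15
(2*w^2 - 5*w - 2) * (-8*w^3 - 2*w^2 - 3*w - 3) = -16*w^5 + 36*w^4 + 20*w^3 + 13*w^2 + 21*w + 6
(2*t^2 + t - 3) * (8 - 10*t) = -20*t^3 + 6*t^2 + 38*t - 24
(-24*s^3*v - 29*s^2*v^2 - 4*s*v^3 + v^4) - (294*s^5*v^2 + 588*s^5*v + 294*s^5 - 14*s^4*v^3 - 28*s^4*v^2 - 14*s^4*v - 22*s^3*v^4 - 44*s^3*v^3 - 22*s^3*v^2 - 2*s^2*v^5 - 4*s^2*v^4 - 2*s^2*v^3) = -294*s^5*v^2 - 588*s^5*v - 294*s^5 + 14*s^4*v^3 + 28*s^4*v^2 + 14*s^4*v + 22*s^3*v^4 + 44*s^3*v^3 + 22*s^3*v^2 - 24*s^3*v + 2*s^2*v^5 + 4*s^2*v^4 + 2*s^2*v^3 - 29*s^2*v^2 - 4*s*v^3 + v^4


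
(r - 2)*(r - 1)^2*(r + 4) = r^4 - 11*r^2 + 18*r - 8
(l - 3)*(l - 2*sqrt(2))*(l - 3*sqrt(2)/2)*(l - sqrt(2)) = l^4 - 9*sqrt(2)*l^3/2 - 3*l^3 + 13*l^2 + 27*sqrt(2)*l^2/2 - 39*l - 6*sqrt(2)*l + 18*sqrt(2)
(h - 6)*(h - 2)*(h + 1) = h^3 - 7*h^2 + 4*h + 12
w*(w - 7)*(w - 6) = w^3 - 13*w^2 + 42*w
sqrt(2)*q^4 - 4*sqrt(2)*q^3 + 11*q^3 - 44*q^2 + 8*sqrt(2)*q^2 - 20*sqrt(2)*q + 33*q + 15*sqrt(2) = (q - 3)*(q - 1)*(q + 5*sqrt(2))*(sqrt(2)*q + 1)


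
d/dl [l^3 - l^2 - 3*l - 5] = 3*l^2 - 2*l - 3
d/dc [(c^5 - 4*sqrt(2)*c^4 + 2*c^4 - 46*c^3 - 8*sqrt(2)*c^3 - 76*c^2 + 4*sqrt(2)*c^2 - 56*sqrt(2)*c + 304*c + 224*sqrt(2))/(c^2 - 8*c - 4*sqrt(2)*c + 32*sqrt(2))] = (3*c^6 - 24*sqrt(2)*c^5 - 28*c^5 + 2*c^4 + 224*sqrt(2)*c^4 - 160*c^3 + 752*sqrt(2)*c^3 - 4088*sqrt(2)*c^2 - 1264*c^2 - 5312*sqrt(2)*c + 512*c - 1792 + 11520*sqrt(2))/(c^4 - 16*c^3 - 8*sqrt(2)*c^3 + 96*c^2 + 128*sqrt(2)*c^2 - 512*sqrt(2)*c - 512*c + 2048)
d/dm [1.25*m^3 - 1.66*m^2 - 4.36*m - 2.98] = 3.75*m^2 - 3.32*m - 4.36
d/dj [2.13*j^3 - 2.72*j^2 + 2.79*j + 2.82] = 6.39*j^2 - 5.44*j + 2.79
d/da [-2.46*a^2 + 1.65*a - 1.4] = 1.65 - 4.92*a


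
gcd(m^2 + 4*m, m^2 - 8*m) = m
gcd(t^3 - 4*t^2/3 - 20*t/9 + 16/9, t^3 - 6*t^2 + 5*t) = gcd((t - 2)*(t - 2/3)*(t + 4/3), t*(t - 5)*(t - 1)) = 1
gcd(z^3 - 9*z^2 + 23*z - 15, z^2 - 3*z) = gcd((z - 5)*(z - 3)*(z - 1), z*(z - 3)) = z - 3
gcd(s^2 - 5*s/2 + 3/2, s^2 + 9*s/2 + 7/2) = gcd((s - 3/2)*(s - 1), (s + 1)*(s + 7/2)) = 1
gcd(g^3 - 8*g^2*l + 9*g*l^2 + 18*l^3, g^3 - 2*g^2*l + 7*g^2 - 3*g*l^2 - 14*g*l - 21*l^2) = g^2 - 2*g*l - 3*l^2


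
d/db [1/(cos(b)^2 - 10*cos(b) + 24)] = 2*(cos(b) - 5)*sin(b)/(cos(b)^2 - 10*cos(b) + 24)^2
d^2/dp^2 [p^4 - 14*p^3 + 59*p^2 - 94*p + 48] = 12*p^2 - 84*p + 118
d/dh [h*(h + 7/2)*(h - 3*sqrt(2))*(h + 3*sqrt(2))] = 4*h^3 + 21*h^2/2 - 36*h - 63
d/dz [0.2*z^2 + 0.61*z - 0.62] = 0.4*z + 0.61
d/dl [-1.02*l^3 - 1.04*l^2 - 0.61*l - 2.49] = -3.06*l^2 - 2.08*l - 0.61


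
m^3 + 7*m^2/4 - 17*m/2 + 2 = (m - 2)*(m - 1/4)*(m + 4)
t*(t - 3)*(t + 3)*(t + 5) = t^4 + 5*t^3 - 9*t^2 - 45*t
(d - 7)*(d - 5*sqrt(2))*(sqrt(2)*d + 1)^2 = 2*d^4 - 14*d^3 - 8*sqrt(2)*d^3 - 19*d^2 + 56*sqrt(2)*d^2 - 5*sqrt(2)*d + 133*d + 35*sqrt(2)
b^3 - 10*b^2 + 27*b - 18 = (b - 6)*(b - 3)*(b - 1)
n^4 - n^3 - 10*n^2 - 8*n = n*(n - 4)*(n + 1)*(n + 2)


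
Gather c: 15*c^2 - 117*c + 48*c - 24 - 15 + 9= 15*c^2 - 69*c - 30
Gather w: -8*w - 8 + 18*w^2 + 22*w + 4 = 18*w^2 + 14*w - 4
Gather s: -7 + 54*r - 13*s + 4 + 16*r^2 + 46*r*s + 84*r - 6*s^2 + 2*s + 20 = 16*r^2 + 138*r - 6*s^2 + s*(46*r - 11) + 17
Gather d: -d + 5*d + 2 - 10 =4*d - 8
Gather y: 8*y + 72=8*y + 72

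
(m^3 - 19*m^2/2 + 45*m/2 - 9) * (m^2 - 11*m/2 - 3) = m^5 - 15*m^4 + 287*m^3/4 - 417*m^2/4 - 18*m + 27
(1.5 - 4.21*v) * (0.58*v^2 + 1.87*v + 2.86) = -2.4418*v^3 - 7.0027*v^2 - 9.2356*v + 4.29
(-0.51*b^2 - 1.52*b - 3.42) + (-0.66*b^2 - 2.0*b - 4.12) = -1.17*b^2 - 3.52*b - 7.54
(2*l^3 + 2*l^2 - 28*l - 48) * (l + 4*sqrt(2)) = 2*l^4 + 2*l^3 + 8*sqrt(2)*l^3 - 28*l^2 + 8*sqrt(2)*l^2 - 112*sqrt(2)*l - 48*l - 192*sqrt(2)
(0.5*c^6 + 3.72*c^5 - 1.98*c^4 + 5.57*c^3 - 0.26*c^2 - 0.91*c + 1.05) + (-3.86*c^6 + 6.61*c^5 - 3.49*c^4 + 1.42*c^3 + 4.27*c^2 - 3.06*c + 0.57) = -3.36*c^6 + 10.33*c^5 - 5.47*c^4 + 6.99*c^3 + 4.01*c^2 - 3.97*c + 1.62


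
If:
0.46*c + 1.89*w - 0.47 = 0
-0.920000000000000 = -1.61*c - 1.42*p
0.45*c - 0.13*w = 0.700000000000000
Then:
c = 1.52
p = -1.08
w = -0.12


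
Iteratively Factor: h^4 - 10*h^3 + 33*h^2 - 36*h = (h - 3)*(h^3 - 7*h^2 + 12*h) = (h - 3)^2*(h^2 - 4*h) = (h - 4)*(h - 3)^2*(h)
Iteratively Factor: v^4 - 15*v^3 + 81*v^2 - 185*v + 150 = (v - 2)*(v^3 - 13*v^2 + 55*v - 75) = (v - 5)*(v - 2)*(v^2 - 8*v + 15) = (v - 5)^2*(v - 2)*(v - 3)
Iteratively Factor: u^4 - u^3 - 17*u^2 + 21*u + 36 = (u + 4)*(u^3 - 5*u^2 + 3*u + 9) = (u + 1)*(u + 4)*(u^2 - 6*u + 9) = (u - 3)*(u + 1)*(u + 4)*(u - 3)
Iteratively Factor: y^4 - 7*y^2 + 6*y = (y)*(y^3 - 7*y + 6) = y*(y - 2)*(y^2 + 2*y - 3) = y*(y - 2)*(y + 3)*(y - 1)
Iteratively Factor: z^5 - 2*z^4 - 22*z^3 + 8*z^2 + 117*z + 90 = (z - 3)*(z^4 + z^3 - 19*z^2 - 49*z - 30) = (z - 3)*(z + 3)*(z^3 - 2*z^2 - 13*z - 10) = (z - 3)*(z + 1)*(z + 3)*(z^2 - 3*z - 10) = (z - 5)*(z - 3)*(z + 1)*(z + 3)*(z + 2)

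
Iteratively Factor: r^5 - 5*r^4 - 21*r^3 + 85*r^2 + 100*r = (r + 4)*(r^4 - 9*r^3 + 15*r^2 + 25*r) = (r - 5)*(r + 4)*(r^3 - 4*r^2 - 5*r) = (r - 5)^2*(r + 4)*(r^2 + r) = (r - 5)^2*(r + 1)*(r + 4)*(r)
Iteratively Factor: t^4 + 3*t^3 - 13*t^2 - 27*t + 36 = (t + 3)*(t^3 - 13*t + 12) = (t + 3)*(t + 4)*(t^2 - 4*t + 3) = (t - 1)*(t + 3)*(t + 4)*(t - 3)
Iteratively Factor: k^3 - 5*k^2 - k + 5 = (k - 5)*(k^2 - 1) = (k - 5)*(k + 1)*(k - 1)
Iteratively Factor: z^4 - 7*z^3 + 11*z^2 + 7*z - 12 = (z + 1)*(z^3 - 8*z^2 + 19*z - 12) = (z - 1)*(z + 1)*(z^2 - 7*z + 12) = (z - 3)*(z - 1)*(z + 1)*(z - 4)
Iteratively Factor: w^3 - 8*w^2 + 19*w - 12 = (w - 4)*(w^2 - 4*w + 3) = (w - 4)*(w - 3)*(w - 1)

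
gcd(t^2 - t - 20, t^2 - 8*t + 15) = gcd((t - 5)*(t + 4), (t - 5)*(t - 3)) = t - 5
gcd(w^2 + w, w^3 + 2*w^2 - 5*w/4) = w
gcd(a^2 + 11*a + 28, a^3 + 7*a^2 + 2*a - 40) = a + 4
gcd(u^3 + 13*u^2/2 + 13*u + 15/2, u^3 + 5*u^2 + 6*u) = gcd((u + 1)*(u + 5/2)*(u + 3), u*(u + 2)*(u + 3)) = u + 3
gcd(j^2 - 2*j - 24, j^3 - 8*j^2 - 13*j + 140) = j + 4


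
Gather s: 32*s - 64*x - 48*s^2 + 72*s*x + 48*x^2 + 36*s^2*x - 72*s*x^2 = s^2*(36*x - 48) + s*(-72*x^2 + 72*x + 32) + 48*x^2 - 64*x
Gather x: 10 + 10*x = 10*x + 10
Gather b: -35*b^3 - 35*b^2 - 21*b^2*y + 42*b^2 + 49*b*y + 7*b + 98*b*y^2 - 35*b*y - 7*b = -35*b^3 + b^2*(7 - 21*y) + b*(98*y^2 + 14*y)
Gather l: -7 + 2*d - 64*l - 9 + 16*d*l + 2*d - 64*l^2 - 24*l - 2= 4*d - 64*l^2 + l*(16*d - 88) - 18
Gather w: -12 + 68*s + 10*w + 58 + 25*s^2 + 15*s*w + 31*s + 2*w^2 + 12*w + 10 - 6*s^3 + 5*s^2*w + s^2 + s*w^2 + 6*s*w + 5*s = -6*s^3 + 26*s^2 + 104*s + w^2*(s + 2) + w*(5*s^2 + 21*s + 22) + 56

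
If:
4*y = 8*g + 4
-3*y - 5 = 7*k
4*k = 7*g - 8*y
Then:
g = -8/13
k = -8/13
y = -3/13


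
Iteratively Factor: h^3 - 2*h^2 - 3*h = (h - 3)*(h^2 + h) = h*(h - 3)*(h + 1)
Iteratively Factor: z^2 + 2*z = (z)*(z + 2)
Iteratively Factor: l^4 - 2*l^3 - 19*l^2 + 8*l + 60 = (l + 3)*(l^3 - 5*l^2 - 4*l + 20) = (l + 2)*(l + 3)*(l^2 - 7*l + 10) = (l - 5)*(l + 2)*(l + 3)*(l - 2)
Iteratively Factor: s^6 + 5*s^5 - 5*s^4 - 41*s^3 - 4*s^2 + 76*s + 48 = (s - 2)*(s^5 + 7*s^4 + 9*s^3 - 23*s^2 - 50*s - 24) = (s - 2)^2*(s^4 + 9*s^3 + 27*s^2 + 31*s + 12) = (s - 2)^2*(s + 1)*(s^3 + 8*s^2 + 19*s + 12) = (s - 2)^2*(s + 1)*(s + 3)*(s^2 + 5*s + 4) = (s - 2)^2*(s + 1)^2*(s + 3)*(s + 4)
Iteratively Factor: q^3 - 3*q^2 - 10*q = (q - 5)*(q^2 + 2*q) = (q - 5)*(q + 2)*(q)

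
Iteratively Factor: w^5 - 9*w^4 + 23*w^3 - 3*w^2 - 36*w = (w - 3)*(w^4 - 6*w^3 + 5*w^2 + 12*w) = (w - 4)*(w - 3)*(w^3 - 2*w^2 - 3*w) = (w - 4)*(w - 3)^2*(w^2 + w) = (w - 4)*(w - 3)^2*(w + 1)*(w)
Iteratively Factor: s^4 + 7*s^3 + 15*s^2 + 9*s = (s)*(s^3 + 7*s^2 + 15*s + 9) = s*(s + 3)*(s^2 + 4*s + 3) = s*(s + 1)*(s + 3)*(s + 3)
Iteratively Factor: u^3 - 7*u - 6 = (u - 3)*(u^2 + 3*u + 2) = (u - 3)*(u + 2)*(u + 1)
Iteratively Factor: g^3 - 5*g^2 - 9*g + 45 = (g - 5)*(g^2 - 9) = (g - 5)*(g + 3)*(g - 3)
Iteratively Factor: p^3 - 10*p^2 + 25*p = (p)*(p^2 - 10*p + 25) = p*(p - 5)*(p - 5)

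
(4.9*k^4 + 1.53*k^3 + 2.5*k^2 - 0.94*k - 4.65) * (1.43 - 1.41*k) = -6.909*k^5 + 4.8497*k^4 - 1.3371*k^3 + 4.9004*k^2 + 5.2123*k - 6.6495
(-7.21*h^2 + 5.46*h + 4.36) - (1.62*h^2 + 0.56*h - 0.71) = -8.83*h^2 + 4.9*h + 5.07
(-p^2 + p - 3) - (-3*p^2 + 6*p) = 2*p^2 - 5*p - 3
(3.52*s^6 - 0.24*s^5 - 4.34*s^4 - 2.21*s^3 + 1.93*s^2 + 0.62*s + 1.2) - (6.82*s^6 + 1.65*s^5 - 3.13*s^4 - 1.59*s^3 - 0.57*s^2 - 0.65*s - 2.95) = -3.3*s^6 - 1.89*s^5 - 1.21*s^4 - 0.62*s^3 + 2.5*s^2 + 1.27*s + 4.15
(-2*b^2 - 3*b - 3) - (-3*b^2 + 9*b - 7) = b^2 - 12*b + 4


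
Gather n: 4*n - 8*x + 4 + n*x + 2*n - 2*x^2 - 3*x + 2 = n*(x + 6) - 2*x^2 - 11*x + 6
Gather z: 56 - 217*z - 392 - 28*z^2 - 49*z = -28*z^2 - 266*z - 336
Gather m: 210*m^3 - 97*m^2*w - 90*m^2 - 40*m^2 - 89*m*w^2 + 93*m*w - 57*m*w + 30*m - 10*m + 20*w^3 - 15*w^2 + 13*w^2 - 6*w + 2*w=210*m^3 + m^2*(-97*w - 130) + m*(-89*w^2 + 36*w + 20) + 20*w^3 - 2*w^2 - 4*w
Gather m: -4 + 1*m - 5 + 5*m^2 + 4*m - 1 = 5*m^2 + 5*m - 10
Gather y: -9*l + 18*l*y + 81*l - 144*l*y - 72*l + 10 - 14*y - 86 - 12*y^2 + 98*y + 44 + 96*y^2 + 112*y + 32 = 84*y^2 + y*(196 - 126*l)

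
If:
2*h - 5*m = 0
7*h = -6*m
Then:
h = 0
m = 0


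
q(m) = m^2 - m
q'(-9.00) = -19.00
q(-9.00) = 90.00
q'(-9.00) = -19.00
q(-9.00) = 90.00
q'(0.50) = 0.00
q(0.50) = -0.25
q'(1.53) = 2.06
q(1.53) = 0.81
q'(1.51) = 2.02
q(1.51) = 0.77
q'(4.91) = 8.82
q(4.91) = 19.20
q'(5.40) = 9.80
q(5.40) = 23.76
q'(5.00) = 9.00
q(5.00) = 20.00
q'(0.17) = -0.66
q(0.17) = -0.14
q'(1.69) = 2.38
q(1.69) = 1.17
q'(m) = 2*m - 1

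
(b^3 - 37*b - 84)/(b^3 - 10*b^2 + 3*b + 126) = (b + 4)/(b - 6)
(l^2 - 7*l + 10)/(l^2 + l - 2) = (l^2 - 7*l + 10)/(l^2 + l - 2)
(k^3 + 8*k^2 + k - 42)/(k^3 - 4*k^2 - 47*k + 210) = (k^2 + k - 6)/(k^2 - 11*k + 30)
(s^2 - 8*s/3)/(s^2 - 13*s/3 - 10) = s*(8 - 3*s)/(-3*s^2 + 13*s + 30)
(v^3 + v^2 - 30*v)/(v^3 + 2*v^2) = (v^2 + v - 30)/(v*(v + 2))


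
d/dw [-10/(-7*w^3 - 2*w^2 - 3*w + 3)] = 10*(-21*w^2 - 4*w - 3)/(7*w^3 + 2*w^2 + 3*w - 3)^2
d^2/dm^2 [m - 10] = 0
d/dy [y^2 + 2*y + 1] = 2*y + 2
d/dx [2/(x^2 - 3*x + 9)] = 2*(3 - 2*x)/(x^2 - 3*x + 9)^2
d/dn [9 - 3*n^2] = -6*n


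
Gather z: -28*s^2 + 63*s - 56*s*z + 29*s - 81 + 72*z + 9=-28*s^2 + 92*s + z*(72 - 56*s) - 72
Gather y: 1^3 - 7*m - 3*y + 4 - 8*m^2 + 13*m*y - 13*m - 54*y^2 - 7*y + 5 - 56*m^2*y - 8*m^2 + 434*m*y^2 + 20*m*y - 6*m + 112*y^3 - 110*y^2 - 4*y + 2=-16*m^2 - 26*m + 112*y^3 + y^2*(434*m - 164) + y*(-56*m^2 + 33*m - 14) + 12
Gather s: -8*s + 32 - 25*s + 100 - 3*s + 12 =144 - 36*s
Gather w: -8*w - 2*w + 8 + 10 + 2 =20 - 10*w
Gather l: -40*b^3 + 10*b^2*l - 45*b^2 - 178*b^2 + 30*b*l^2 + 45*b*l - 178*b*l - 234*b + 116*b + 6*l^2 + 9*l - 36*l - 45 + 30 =-40*b^3 - 223*b^2 - 118*b + l^2*(30*b + 6) + l*(10*b^2 - 133*b - 27) - 15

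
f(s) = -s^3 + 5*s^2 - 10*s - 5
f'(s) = -3*s^2 + 10*s - 10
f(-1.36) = 20.36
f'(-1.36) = -29.15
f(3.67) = -23.79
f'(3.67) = -13.71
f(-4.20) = 199.29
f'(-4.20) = -104.92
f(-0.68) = 4.43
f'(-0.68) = -18.19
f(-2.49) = 66.34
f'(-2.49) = -53.50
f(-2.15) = 49.55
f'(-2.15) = -45.37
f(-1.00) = 11.00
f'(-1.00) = -23.00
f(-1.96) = 41.34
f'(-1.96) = -41.12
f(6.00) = -101.00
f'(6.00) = -58.00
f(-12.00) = 2563.00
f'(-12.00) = -562.00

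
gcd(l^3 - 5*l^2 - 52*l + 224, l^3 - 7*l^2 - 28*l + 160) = l^2 - 12*l + 32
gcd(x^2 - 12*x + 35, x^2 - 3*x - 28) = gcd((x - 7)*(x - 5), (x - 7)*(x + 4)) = x - 7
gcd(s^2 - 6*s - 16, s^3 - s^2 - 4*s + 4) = s + 2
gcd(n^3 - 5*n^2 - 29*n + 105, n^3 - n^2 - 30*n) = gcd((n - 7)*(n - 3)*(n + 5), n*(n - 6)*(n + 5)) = n + 5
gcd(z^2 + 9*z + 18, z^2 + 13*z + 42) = z + 6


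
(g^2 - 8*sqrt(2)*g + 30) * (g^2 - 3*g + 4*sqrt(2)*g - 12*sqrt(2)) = g^4 - 4*sqrt(2)*g^3 - 3*g^3 - 34*g^2 + 12*sqrt(2)*g^2 + 102*g + 120*sqrt(2)*g - 360*sqrt(2)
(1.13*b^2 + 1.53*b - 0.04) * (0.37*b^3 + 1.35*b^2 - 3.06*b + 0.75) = 0.4181*b^5 + 2.0916*b^4 - 1.4071*b^3 - 3.8883*b^2 + 1.2699*b - 0.03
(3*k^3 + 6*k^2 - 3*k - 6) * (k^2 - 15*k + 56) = 3*k^5 - 39*k^4 + 75*k^3 + 375*k^2 - 78*k - 336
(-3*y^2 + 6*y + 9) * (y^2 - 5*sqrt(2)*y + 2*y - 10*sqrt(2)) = -3*y^4 + 15*sqrt(2)*y^3 + 21*y^2 - 105*sqrt(2)*y + 18*y - 90*sqrt(2)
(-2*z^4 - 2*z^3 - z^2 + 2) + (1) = -2*z^4 - 2*z^3 - z^2 + 3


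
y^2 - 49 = (y - 7)*(y + 7)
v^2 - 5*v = v*(v - 5)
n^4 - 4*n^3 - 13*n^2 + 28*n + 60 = (n - 5)*(n - 3)*(n + 2)^2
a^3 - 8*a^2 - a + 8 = (a - 8)*(a - 1)*(a + 1)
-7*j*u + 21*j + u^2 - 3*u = (-7*j + u)*(u - 3)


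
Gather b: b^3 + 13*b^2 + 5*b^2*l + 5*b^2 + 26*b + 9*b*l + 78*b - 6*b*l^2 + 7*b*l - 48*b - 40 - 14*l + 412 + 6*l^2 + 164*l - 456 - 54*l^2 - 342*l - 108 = b^3 + b^2*(5*l + 18) + b*(-6*l^2 + 16*l + 56) - 48*l^2 - 192*l - 192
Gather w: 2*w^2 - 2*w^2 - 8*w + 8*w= 0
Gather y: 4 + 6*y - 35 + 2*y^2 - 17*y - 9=2*y^2 - 11*y - 40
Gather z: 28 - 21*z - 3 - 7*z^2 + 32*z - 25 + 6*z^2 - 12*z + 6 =-z^2 - z + 6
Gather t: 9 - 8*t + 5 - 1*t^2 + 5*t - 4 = -t^2 - 3*t + 10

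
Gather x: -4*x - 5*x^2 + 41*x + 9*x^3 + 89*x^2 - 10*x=9*x^3 + 84*x^2 + 27*x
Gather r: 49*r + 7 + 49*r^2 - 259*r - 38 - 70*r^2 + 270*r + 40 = -21*r^2 + 60*r + 9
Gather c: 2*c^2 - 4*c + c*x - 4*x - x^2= 2*c^2 + c*(x - 4) - x^2 - 4*x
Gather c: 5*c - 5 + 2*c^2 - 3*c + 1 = 2*c^2 + 2*c - 4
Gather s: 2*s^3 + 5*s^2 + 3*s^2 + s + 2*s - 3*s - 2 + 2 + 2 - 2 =2*s^3 + 8*s^2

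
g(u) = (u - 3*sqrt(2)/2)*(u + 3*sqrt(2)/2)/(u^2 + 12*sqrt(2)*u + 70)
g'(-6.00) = -11.85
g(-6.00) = 7.54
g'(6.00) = 0.04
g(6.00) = 0.15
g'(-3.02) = -0.28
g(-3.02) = 0.17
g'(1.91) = 0.04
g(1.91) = -0.00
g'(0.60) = 0.03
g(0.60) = -0.05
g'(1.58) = 0.04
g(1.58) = -0.02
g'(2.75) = 0.04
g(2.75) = 0.02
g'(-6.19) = -18.32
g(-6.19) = 10.35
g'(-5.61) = -5.74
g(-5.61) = 4.30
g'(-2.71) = -0.21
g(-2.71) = 0.09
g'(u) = (-2*u - 12*sqrt(2))*(u - 3*sqrt(2)/2)*(u + 3*sqrt(2)/2)/(u^2 + 12*sqrt(2)*u + 70)^2 + (u - 3*sqrt(2)/2)/(u^2 + 12*sqrt(2)*u + 70) + (u + 3*sqrt(2)/2)/(u^2 + 12*sqrt(2)*u + 70)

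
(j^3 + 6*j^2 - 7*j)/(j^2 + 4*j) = (j^2 + 6*j - 7)/(j + 4)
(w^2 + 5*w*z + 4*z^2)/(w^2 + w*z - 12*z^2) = (-w - z)/(-w + 3*z)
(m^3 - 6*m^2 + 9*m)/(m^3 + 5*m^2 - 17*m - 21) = m*(m - 3)/(m^2 + 8*m + 7)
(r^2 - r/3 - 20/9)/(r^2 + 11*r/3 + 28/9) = (3*r - 5)/(3*r + 7)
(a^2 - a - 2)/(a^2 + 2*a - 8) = (a + 1)/(a + 4)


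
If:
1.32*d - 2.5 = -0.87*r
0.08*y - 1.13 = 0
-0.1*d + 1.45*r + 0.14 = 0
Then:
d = 1.87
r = 0.03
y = 14.12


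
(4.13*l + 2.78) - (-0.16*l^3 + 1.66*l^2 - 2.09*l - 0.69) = 0.16*l^3 - 1.66*l^2 + 6.22*l + 3.47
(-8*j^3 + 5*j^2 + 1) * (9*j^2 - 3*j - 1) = -72*j^5 + 69*j^4 - 7*j^3 + 4*j^2 - 3*j - 1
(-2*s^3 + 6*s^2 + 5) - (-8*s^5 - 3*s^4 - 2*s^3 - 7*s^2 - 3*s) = 8*s^5 + 3*s^4 + 13*s^2 + 3*s + 5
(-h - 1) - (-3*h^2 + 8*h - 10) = 3*h^2 - 9*h + 9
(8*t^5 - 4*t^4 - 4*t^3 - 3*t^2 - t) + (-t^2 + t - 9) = 8*t^5 - 4*t^4 - 4*t^3 - 4*t^2 - 9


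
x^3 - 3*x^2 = x^2*(x - 3)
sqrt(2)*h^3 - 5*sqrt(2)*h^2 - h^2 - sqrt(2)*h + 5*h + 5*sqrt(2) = (h - 5)*(h - sqrt(2))*(sqrt(2)*h + 1)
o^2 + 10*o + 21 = (o + 3)*(o + 7)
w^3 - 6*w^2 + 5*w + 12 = (w - 4)*(w - 3)*(w + 1)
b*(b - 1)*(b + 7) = b^3 + 6*b^2 - 7*b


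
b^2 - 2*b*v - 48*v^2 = (b - 8*v)*(b + 6*v)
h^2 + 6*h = h*(h + 6)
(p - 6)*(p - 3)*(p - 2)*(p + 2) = p^4 - 9*p^3 + 14*p^2 + 36*p - 72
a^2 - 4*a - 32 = (a - 8)*(a + 4)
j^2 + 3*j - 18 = (j - 3)*(j + 6)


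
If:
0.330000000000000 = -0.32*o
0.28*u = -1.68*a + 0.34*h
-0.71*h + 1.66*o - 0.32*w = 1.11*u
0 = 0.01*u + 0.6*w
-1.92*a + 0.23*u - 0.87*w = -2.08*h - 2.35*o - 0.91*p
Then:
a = 28.8926894701543*w - 0.487959004024145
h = 93.3521126760563*w - 2.41109154929577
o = -1.03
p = 7.1446446536361 - 136.294978663188*w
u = -60.0*w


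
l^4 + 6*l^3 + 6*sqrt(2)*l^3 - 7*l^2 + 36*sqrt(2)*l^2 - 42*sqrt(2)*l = l*(l - 1)*(l + 7)*(l + 6*sqrt(2))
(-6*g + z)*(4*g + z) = -24*g^2 - 2*g*z + z^2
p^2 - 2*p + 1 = (p - 1)^2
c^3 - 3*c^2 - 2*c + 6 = (c - 3)*(c - sqrt(2))*(c + sqrt(2))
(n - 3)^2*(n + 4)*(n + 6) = n^4 + 4*n^3 - 27*n^2 - 54*n + 216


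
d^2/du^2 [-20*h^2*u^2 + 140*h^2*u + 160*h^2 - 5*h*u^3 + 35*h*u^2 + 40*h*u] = 10*h*(-4*h - 3*u + 7)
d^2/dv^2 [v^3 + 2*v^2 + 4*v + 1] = 6*v + 4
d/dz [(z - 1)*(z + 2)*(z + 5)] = 3*z^2 + 12*z + 3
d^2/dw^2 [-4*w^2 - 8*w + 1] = -8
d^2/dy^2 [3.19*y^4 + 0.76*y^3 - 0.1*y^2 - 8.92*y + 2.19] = 38.28*y^2 + 4.56*y - 0.2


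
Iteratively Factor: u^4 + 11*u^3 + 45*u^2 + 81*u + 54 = (u + 3)*(u^3 + 8*u^2 + 21*u + 18) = (u + 3)^2*(u^2 + 5*u + 6) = (u + 2)*(u + 3)^2*(u + 3)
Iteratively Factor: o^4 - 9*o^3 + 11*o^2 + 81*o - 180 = (o - 3)*(o^3 - 6*o^2 - 7*o + 60) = (o - 5)*(o - 3)*(o^2 - o - 12) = (o - 5)*(o - 3)*(o + 3)*(o - 4)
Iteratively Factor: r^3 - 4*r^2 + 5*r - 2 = (r - 1)*(r^2 - 3*r + 2) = (r - 2)*(r - 1)*(r - 1)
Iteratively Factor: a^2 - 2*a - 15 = (a + 3)*(a - 5)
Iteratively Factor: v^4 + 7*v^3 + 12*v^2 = (v + 3)*(v^3 + 4*v^2) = (v + 3)*(v + 4)*(v^2) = v*(v + 3)*(v + 4)*(v)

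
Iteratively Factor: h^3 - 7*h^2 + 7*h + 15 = (h - 5)*(h^2 - 2*h - 3) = (h - 5)*(h + 1)*(h - 3)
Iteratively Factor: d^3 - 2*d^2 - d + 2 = (d + 1)*(d^2 - 3*d + 2) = (d - 1)*(d + 1)*(d - 2)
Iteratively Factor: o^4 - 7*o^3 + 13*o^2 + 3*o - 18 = (o - 3)*(o^3 - 4*o^2 + o + 6) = (o - 3)*(o + 1)*(o^2 - 5*o + 6) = (o - 3)^2*(o + 1)*(o - 2)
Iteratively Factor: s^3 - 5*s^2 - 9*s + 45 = (s - 3)*(s^2 - 2*s - 15) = (s - 5)*(s - 3)*(s + 3)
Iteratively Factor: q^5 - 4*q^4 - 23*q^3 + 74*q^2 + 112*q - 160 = (q + 4)*(q^4 - 8*q^3 + 9*q^2 + 38*q - 40) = (q + 2)*(q + 4)*(q^3 - 10*q^2 + 29*q - 20) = (q - 1)*(q + 2)*(q + 4)*(q^2 - 9*q + 20) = (q - 5)*(q - 1)*(q + 2)*(q + 4)*(q - 4)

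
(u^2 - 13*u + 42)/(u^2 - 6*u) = (u - 7)/u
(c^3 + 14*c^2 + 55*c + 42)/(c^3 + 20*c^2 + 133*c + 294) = (c + 1)/(c + 7)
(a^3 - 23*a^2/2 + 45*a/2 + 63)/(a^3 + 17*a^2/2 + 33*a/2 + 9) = (a^2 - 13*a + 42)/(a^2 + 7*a + 6)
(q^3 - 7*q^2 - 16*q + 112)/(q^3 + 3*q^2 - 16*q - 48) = (q - 7)/(q + 3)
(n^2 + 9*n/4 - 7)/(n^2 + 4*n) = (n - 7/4)/n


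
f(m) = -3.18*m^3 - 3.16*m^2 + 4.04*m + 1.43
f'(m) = -9.54*m^2 - 6.32*m + 4.04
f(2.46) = -55.10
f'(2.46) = -69.24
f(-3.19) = 59.61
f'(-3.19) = -72.88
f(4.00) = -236.49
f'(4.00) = -173.88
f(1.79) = -19.70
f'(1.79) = -37.84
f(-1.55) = -0.58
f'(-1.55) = -9.08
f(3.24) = -126.81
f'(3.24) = -116.58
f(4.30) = -292.46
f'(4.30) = -199.53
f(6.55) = -1001.30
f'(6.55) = -446.65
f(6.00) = -774.97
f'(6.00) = -377.32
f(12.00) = -5900.17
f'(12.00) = -1445.56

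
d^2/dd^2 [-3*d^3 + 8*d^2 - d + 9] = 16 - 18*d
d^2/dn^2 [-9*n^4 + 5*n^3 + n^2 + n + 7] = -108*n^2 + 30*n + 2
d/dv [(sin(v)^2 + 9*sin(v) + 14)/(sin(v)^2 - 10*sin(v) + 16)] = (-19*sin(v)^2 + 4*sin(v) + 284)*cos(v)/((sin(v) - 8)^2*(sin(v) - 2)^2)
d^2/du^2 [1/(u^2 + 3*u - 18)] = 2*(-u^2 - 3*u + (2*u + 3)^2 + 18)/(u^2 + 3*u - 18)^3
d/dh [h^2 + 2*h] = 2*h + 2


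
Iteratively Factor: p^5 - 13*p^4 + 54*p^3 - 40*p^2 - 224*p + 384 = (p - 4)*(p^4 - 9*p^3 + 18*p^2 + 32*p - 96) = (p - 4)^2*(p^3 - 5*p^2 - 2*p + 24) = (p - 4)^2*(p + 2)*(p^2 - 7*p + 12) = (p - 4)^2*(p - 3)*(p + 2)*(p - 4)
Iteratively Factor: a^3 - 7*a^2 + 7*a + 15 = (a + 1)*(a^2 - 8*a + 15) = (a - 3)*(a + 1)*(a - 5)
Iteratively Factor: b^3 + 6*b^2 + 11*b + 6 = (b + 1)*(b^2 + 5*b + 6) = (b + 1)*(b + 2)*(b + 3)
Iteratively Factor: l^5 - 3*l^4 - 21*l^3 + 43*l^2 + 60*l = (l + 1)*(l^4 - 4*l^3 - 17*l^2 + 60*l) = (l + 1)*(l + 4)*(l^3 - 8*l^2 + 15*l) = (l - 5)*(l + 1)*(l + 4)*(l^2 - 3*l) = l*(l - 5)*(l + 1)*(l + 4)*(l - 3)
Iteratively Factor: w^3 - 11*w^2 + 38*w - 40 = (w - 5)*(w^2 - 6*w + 8) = (w - 5)*(w - 2)*(w - 4)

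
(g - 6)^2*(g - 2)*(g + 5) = g^4 - 9*g^3 - 10*g^2 + 228*g - 360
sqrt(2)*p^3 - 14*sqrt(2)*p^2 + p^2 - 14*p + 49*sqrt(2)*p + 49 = (p - 7)^2*(sqrt(2)*p + 1)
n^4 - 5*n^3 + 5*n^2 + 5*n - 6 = (n - 3)*(n - 2)*(n - 1)*(n + 1)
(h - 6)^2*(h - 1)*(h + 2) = h^4 - 11*h^3 + 22*h^2 + 60*h - 72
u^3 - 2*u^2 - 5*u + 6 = (u - 3)*(u - 1)*(u + 2)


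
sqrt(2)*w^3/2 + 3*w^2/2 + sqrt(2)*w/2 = w*(w + sqrt(2))*(sqrt(2)*w/2 + 1/2)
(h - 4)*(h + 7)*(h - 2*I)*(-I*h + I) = -I*h^4 - 2*h^3 - 2*I*h^3 - 4*h^2 + 31*I*h^2 + 62*h - 28*I*h - 56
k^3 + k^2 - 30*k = k*(k - 5)*(k + 6)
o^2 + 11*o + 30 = (o + 5)*(o + 6)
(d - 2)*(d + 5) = d^2 + 3*d - 10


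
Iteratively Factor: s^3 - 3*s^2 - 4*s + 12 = (s - 3)*(s^2 - 4) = (s - 3)*(s + 2)*(s - 2)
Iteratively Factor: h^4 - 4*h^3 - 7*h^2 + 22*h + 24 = (h + 2)*(h^3 - 6*h^2 + 5*h + 12) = (h - 3)*(h + 2)*(h^2 - 3*h - 4) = (h - 4)*(h - 3)*(h + 2)*(h + 1)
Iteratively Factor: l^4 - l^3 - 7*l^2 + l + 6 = (l - 1)*(l^3 - 7*l - 6) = (l - 1)*(l + 1)*(l^2 - l - 6) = (l - 1)*(l + 1)*(l + 2)*(l - 3)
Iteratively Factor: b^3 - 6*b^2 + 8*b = (b)*(b^2 - 6*b + 8) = b*(b - 4)*(b - 2)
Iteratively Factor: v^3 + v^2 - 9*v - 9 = (v + 3)*(v^2 - 2*v - 3) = (v - 3)*(v + 3)*(v + 1)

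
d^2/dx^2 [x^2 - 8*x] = 2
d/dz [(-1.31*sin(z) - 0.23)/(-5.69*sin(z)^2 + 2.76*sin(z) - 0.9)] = (-7.4539*sin(z)^2 - 2.6174*sin(z) + 1.8138)*cos(z)/(32.3761*sin(z)^4 - 31.4088*sin(z)^3 + 17.8596*sin(z)^2 - 4.968*sin(z) + 0.81)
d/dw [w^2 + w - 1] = 2*w + 1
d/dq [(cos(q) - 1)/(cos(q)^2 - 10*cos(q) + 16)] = (cos(q)^2 - 2*cos(q) - 6)*sin(q)/(cos(q)^2 - 10*cos(q) + 16)^2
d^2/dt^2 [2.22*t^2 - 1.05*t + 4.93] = 4.44000000000000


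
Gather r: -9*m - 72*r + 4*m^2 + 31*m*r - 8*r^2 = 4*m^2 - 9*m - 8*r^2 + r*(31*m - 72)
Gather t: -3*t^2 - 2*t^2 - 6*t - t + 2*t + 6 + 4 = -5*t^2 - 5*t + 10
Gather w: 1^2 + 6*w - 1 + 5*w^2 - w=5*w^2 + 5*w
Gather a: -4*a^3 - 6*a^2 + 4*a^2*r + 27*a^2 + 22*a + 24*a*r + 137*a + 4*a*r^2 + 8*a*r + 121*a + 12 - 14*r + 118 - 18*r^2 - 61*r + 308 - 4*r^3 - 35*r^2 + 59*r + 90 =-4*a^3 + a^2*(4*r + 21) + a*(4*r^2 + 32*r + 280) - 4*r^3 - 53*r^2 - 16*r + 528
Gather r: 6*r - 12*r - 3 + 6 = 3 - 6*r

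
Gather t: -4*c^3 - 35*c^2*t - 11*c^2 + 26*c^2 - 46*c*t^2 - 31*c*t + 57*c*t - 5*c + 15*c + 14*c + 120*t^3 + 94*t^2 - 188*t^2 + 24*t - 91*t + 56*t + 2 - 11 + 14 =-4*c^3 + 15*c^2 + 24*c + 120*t^3 + t^2*(-46*c - 94) + t*(-35*c^2 + 26*c - 11) + 5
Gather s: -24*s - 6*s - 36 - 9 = -30*s - 45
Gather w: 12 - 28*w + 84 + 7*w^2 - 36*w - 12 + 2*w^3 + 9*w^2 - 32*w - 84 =2*w^3 + 16*w^2 - 96*w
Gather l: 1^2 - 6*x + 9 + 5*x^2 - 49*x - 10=5*x^2 - 55*x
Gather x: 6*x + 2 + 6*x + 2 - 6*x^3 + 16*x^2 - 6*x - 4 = -6*x^3 + 16*x^2 + 6*x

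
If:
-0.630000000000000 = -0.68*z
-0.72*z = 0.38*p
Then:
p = -1.76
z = 0.93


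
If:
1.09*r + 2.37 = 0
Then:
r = -2.17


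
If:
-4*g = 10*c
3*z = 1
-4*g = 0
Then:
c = 0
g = 0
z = 1/3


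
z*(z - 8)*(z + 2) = z^3 - 6*z^2 - 16*z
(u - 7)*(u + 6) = u^2 - u - 42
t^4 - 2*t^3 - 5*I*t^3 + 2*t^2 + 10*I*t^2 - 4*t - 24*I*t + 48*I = (t - 2)*(t - 4*I)*(t - 3*I)*(t + 2*I)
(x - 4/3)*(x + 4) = x^2 + 8*x/3 - 16/3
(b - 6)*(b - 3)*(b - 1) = b^3 - 10*b^2 + 27*b - 18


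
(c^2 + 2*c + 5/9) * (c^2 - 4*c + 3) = c^4 - 2*c^3 - 40*c^2/9 + 34*c/9 + 5/3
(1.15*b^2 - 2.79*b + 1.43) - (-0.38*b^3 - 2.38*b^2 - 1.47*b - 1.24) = 0.38*b^3 + 3.53*b^2 - 1.32*b + 2.67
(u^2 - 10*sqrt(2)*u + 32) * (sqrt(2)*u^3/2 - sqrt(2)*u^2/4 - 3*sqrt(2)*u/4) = sqrt(2)*u^5/2 - 10*u^4 - sqrt(2)*u^4/4 + 5*u^3 + 61*sqrt(2)*u^3/4 - 8*sqrt(2)*u^2 + 15*u^2 - 24*sqrt(2)*u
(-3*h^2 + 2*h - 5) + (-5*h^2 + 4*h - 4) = -8*h^2 + 6*h - 9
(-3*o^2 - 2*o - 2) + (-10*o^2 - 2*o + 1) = -13*o^2 - 4*o - 1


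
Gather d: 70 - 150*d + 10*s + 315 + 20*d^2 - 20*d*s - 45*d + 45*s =20*d^2 + d*(-20*s - 195) + 55*s + 385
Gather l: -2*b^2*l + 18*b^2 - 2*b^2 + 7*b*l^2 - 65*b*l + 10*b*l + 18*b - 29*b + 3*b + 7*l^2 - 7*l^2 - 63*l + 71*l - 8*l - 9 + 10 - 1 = 16*b^2 + 7*b*l^2 - 8*b + l*(-2*b^2 - 55*b)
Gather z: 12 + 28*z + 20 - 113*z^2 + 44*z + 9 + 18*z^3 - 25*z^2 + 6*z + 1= 18*z^3 - 138*z^2 + 78*z + 42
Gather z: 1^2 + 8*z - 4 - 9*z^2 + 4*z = -9*z^2 + 12*z - 3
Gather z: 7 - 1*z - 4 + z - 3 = 0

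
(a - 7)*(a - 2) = a^2 - 9*a + 14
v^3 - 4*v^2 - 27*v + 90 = (v - 6)*(v - 3)*(v + 5)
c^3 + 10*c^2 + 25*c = c*(c + 5)^2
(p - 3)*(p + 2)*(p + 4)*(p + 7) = p^4 + 10*p^3 + 11*p^2 - 94*p - 168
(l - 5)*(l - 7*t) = l^2 - 7*l*t - 5*l + 35*t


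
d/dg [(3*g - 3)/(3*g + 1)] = 12/(3*g + 1)^2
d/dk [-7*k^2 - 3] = -14*k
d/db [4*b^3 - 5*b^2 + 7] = 2*b*(6*b - 5)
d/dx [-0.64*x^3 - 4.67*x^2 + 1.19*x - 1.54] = -1.92*x^2 - 9.34*x + 1.19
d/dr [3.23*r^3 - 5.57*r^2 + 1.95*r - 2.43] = 9.69*r^2 - 11.14*r + 1.95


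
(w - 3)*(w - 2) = w^2 - 5*w + 6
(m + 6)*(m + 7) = m^2 + 13*m + 42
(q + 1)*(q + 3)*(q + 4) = q^3 + 8*q^2 + 19*q + 12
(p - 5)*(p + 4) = p^2 - p - 20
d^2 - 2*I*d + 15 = (d - 5*I)*(d + 3*I)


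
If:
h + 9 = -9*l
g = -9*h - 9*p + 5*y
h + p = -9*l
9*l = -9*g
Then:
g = 5*y/82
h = 45*y/82 - 9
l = -5*y/82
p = 9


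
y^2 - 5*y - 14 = (y - 7)*(y + 2)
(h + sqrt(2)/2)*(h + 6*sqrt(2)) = h^2 + 13*sqrt(2)*h/2 + 6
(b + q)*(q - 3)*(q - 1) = b*q^2 - 4*b*q + 3*b + q^3 - 4*q^2 + 3*q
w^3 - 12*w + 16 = (w - 2)^2*(w + 4)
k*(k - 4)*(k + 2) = k^3 - 2*k^2 - 8*k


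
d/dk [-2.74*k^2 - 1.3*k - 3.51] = -5.48*k - 1.3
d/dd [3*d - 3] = 3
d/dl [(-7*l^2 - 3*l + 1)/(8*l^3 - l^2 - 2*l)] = (56*l^4 + 48*l^3 - 13*l^2 + 2*l + 2)/(l^2*(64*l^4 - 16*l^3 - 31*l^2 + 4*l + 4))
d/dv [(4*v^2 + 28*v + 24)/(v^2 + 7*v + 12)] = 24*(2*v + 7)/(v^2 + 7*v + 12)^2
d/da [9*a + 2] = 9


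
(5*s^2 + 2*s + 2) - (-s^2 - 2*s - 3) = 6*s^2 + 4*s + 5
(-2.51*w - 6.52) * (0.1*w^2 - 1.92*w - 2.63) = -0.251*w^3 + 4.1672*w^2 + 19.1197*w + 17.1476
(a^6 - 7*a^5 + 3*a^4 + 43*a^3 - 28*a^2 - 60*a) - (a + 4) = a^6 - 7*a^5 + 3*a^4 + 43*a^3 - 28*a^2 - 61*a - 4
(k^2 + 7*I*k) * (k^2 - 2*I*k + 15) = k^4 + 5*I*k^3 + 29*k^2 + 105*I*k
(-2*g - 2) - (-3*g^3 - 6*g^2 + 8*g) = 3*g^3 + 6*g^2 - 10*g - 2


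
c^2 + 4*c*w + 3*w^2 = (c + w)*(c + 3*w)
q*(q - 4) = q^2 - 4*q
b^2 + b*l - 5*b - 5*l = (b - 5)*(b + l)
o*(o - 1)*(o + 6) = o^3 + 5*o^2 - 6*o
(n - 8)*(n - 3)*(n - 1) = n^3 - 12*n^2 + 35*n - 24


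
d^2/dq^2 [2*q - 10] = 0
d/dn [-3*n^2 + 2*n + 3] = 2 - 6*n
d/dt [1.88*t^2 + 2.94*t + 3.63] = 3.76*t + 2.94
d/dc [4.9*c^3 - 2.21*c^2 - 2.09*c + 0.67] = 14.7*c^2 - 4.42*c - 2.09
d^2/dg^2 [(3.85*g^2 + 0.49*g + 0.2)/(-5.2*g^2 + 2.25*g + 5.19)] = (-1.13686837721616e-13*g^4 - 116.5892*g^3 - 655.8708*g^2 - 65.30472*g - 208.78422)/(140.608*g^6 - 182.52*g^5 - 342.0378*g^4 + 352.947375*g^3 + 341.380035*g^2 - 181.818675*g - 139.798359)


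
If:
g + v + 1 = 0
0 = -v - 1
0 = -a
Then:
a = 0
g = 0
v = -1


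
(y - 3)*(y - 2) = y^2 - 5*y + 6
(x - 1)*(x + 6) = x^2 + 5*x - 6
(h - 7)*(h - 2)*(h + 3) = h^3 - 6*h^2 - 13*h + 42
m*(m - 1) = m^2 - m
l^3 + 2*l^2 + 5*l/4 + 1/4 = (l + 1/2)^2*(l + 1)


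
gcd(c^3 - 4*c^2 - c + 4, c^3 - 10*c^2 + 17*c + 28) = c^2 - 3*c - 4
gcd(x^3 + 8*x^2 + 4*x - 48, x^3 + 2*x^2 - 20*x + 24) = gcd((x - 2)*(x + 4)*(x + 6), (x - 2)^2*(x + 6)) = x^2 + 4*x - 12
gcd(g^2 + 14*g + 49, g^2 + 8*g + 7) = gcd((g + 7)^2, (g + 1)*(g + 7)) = g + 7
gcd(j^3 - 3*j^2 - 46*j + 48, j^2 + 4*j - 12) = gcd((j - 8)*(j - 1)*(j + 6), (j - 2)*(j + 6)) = j + 6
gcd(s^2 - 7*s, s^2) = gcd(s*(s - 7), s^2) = s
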